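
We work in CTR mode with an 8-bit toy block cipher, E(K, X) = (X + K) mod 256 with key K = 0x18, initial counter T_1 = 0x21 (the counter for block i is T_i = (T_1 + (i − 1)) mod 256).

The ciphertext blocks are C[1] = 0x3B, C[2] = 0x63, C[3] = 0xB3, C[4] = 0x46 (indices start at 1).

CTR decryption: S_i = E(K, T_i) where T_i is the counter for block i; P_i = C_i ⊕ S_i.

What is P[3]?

P[3]: T = 0x23, S = E(K, T) = 0x3B; 0xB3 ⊕ 0x3B = 0x88.

P[3] = 0x88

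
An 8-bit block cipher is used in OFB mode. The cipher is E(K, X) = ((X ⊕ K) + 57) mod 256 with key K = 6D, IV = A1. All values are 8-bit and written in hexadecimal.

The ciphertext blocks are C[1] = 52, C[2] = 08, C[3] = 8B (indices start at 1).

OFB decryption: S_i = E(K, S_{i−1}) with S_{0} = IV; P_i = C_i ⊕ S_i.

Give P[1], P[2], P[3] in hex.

P[1]: S = E(K, A1) = 23; 52 ⊕ 23 = 71.
P[2]: S = E(K, 23) = A5; 08 ⊕ A5 = AD.
P[3]: S = E(K, A5) = 1F; 8B ⊕ 1F = 94.

P[1] = 71, P[2] = AD, P[3] = 94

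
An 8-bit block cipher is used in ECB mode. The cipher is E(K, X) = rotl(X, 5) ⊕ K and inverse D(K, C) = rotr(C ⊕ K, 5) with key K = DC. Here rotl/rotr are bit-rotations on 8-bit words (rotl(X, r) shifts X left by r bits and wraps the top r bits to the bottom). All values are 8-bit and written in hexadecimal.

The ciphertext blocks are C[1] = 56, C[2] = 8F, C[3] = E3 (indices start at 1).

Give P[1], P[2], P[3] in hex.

P[1] = 54, P[2] = 9A, P[3] = F9

ECB decryption: P_i = D(K, C_i).
P[1]: D(K, 56) = 54.
P[2]: D(K, 8F) = 9A.
P[3]: D(K, E3) = F9.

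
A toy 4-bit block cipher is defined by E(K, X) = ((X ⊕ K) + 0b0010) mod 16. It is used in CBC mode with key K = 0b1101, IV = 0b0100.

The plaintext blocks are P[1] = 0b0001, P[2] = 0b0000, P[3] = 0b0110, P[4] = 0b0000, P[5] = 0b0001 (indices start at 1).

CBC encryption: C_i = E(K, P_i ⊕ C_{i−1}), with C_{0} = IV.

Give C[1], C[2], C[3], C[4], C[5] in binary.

C[1]: P[1] ⊕ 0b0100 = 0b0101; E(K, 0b0101) = 0b1010.
C[2]: P[2] ⊕ 0b1010 = 0b1010; E(K, 0b1010) = 0b1001.
C[3]: P[3] ⊕ 0b1001 = 0b1111; E(K, 0b1111) = 0b0100.
C[4]: P[4] ⊕ 0b0100 = 0b0100; E(K, 0b0100) = 0b1011.
C[5]: P[5] ⊕ 0b1011 = 0b1010; E(K, 0b1010) = 0b1001.

C[1] = 0b1010, C[2] = 0b1001, C[3] = 0b0100, C[4] = 0b1011, C[5] = 0b1001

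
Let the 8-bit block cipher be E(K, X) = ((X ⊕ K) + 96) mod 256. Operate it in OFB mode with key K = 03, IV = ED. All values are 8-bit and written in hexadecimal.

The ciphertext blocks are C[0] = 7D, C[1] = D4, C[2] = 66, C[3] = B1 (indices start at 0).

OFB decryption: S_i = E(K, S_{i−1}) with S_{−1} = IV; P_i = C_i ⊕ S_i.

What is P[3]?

P[3] = FC

P[0]: S = E(K, ED) = 84; 7D ⊕ 84 = F9.
P[1]: S = E(K, 84) = 1D; D4 ⊕ 1D = C9.
P[2]: S = E(K, 1D) = B4; 66 ⊕ B4 = D2.
P[3]: S = E(K, B4) = 4D; B1 ⊕ 4D = FC.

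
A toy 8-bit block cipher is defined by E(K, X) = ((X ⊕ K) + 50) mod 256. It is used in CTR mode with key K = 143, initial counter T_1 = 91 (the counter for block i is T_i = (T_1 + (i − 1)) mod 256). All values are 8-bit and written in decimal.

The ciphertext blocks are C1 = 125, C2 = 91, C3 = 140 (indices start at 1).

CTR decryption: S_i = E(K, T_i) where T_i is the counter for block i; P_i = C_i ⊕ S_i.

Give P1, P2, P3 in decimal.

P1: T = 91, S = E(K, T) = 6; 125 ⊕ 6 = 123.
P2: T = 92, S = E(K, T) = 5; 91 ⊕ 5 = 94.
P3: T = 93, S = E(K, T) = 4; 140 ⊕ 4 = 136.

P1 = 123, P2 = 94, P3 = 136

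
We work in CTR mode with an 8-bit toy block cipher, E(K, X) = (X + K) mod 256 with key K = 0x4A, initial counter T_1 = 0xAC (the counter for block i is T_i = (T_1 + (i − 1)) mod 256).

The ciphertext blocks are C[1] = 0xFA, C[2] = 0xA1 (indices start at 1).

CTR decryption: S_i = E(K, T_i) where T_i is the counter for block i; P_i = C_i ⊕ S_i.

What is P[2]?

P[2] = 0x56

P[2]: T = 0xAD, S = E(K, T) = 0xF7; 0xA1 ⊕ 0xF7 = 0x56.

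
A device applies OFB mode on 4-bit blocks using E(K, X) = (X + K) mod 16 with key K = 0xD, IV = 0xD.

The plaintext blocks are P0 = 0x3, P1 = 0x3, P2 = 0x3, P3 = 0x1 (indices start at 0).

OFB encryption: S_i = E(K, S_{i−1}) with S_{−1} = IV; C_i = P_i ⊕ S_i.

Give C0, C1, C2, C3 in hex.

C0: S = E(K, 0xD) = 0xA; 0x3 ⊕ 0xA = 0x9.
C1: S = E(K, 0xA) = 0x7; 0x3 ⊕ 0x7 = 0x4.
C2: S = E(K, 0x7) = 0x4; 0x3 ⊕ 0x4 = 0x7.
C3: S = E(K, 0x4) = 0x1; 0x1 ⊕ 0x1 = 0x0.

C0 = 0x9, C1 = 0x4, C2 = 0x7, C3 = 0x0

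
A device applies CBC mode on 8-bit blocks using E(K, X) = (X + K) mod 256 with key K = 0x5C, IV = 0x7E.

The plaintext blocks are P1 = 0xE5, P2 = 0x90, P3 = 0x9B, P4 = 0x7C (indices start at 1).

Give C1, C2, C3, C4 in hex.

CBC encryption: C_i = E(K, P_i ⊕ C_{i−1}), with C_{0} = IV.
C1: P1 ⊕ 0x7E = 0x9B; E(K, 0x9B) = 0xF7.
C2: P2 ⊕ 0xF7 = 0x67; E(K, 0x67) = 0xC3.
C3: P3 ⊕ 0xC3 = 0x58; E(K, 0x58) = 0xB4.
C4: P4 ⊕ 0xB4 = 0xC8; E(K, 0xC8) = 0x24.

C1 = 0xF7, C2 = 0xC3, C3 = 0xB4, C4 = 0x24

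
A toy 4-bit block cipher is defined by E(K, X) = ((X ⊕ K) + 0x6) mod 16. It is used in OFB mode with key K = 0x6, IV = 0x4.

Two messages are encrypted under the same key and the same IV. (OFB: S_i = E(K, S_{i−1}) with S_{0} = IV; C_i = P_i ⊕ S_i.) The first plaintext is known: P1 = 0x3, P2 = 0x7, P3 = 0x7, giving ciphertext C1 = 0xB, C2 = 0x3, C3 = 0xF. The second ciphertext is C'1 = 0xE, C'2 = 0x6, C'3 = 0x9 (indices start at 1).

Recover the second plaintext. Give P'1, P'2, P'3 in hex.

In OFB with a reused IV, both messages share the same keystream S_i, so C_i ⊕ C'_i = P_i ⊕ P'_i and thus P'_i = P_i ⊕ C_i ⊕ C'_i.
P'1: 0x3 ⊕ 0xB ⊕ 0xE = 0x6.
P'2: 0x7 ⊕ 0x3 ⊕ 0x6 = 0x2.
P'3: 0x7 ⊕ 0xF ⊕ 0x9 = 0x1.

P'1 = 0x6, P'2 = 0x2, P'3 = 0x1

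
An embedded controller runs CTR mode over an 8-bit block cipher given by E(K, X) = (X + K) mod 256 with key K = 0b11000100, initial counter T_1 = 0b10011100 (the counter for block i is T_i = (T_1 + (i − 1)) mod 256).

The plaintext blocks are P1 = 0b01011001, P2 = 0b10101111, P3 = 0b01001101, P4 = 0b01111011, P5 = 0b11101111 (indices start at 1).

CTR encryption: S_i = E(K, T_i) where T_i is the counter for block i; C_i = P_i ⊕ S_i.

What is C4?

C4 = 0b00011000

C1: T = 0b10011100, S = E(K, T) = 0b01100000; 0b01011001 ⊕ 0b01100000 = 0b00111001.
C2: T = 0b10011101, S = E(K, T) = 0b01100001; 0b10101111 ⊕ 0b01100001 = 0b11001110.
C3: T = 0b10011110, S = E(K, T) = 0b01100010; 0b01001101 ⊕ 0b01100010 = 0b00101111.
C4: T = 0b10011111, S = E(K, T) = 0b01100011; 0b01111011 ⊕ 0b01100011 = 0b00011000.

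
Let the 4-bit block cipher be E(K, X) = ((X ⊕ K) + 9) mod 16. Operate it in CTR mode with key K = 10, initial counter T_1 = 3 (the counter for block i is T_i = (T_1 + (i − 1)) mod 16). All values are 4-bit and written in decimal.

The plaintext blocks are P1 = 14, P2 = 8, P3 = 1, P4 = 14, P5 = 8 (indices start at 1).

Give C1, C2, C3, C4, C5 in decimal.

CTR encryption: S_i = E(K, T_i) where T_i is the counter for block i; C_i = P_i ⊕ S_i.
C1: T = 3, S = E(K, T) = 2; 14 ⊕ 2 = 12.
C2: T = 4, S = E(K, T) = 7; 8 ⊕ 7 = 15.
C3: T = 5, S = E(K, T) = 8; 1 ⊕ 8 = 9.
C4: T = 6, S = E(K, T) = 5; 14 ⊕ 5 = 11.
C5: T = 7, S = E(K, T) = 6; 8 ⊕ 6 = 14.

C1 = 12, C2 = 15, C3 = 9, C4 = 11, C5 = 14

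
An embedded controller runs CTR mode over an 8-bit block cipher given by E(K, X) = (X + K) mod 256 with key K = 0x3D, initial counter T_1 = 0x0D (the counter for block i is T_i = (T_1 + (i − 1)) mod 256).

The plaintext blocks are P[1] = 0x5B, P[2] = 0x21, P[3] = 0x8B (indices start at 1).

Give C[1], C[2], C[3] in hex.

C[1] = 0x11, C[2] = 0x6A, C[3] = 0xC7

CTR encryption: S_i = E(K, T_i) where T_i is the counter for block i; C_i = P_i ⊕ S_i.
C[1]: T = 0x0D, S = E(K, T) = 0x4A; 0x5B ⊕ 0x4A = 0x11.
C[2]: T = 0x0E, S = E(K, T) = 0x4B; 0x21 ⊕ 0x4B = 0x6A.
C[3]: T = 0x0F, S = E(K, T) = 0x4C; 0x8B ⊕ 0x4C = 0xC7.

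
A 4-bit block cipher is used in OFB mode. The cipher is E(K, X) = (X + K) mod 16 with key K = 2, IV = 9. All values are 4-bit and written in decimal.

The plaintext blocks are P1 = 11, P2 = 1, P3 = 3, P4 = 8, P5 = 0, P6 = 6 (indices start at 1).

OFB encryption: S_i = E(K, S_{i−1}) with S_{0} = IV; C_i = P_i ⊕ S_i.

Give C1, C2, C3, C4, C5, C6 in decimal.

C1 = 0, C2 = 12, C3 = 12, C4 = 9, C5 = 3, C6 = 3

C1: S = E(K, 9) = 11; 11 ⊕ 11 = 0.
C2: S = E(K, 11) = 13; 1 ⊕ 13 = 12.
C3: S = E(K, 13) = 15; 3 ⊕ 15 = 12.
C4: S = E(K, 15) = 1; 8 ⊕ 1 = 9.
C5: S = E(K, 1) = 3; 0 ⊕ 3 = 3.
C6: S = E(K, 3) = 5; 6 ⊕ 5 = 3.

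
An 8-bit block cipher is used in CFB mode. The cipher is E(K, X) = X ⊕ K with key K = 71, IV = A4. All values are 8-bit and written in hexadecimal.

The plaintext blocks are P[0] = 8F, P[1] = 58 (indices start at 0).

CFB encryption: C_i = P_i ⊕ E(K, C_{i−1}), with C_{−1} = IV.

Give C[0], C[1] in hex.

C[0] = 5A, C[1] = 73

C[0]: E(K, A4) = D5; 8F ⊕ D5 = 5A.
C[1]: E(K, 5A) = 2B; 58 ⊕ 2B = 73.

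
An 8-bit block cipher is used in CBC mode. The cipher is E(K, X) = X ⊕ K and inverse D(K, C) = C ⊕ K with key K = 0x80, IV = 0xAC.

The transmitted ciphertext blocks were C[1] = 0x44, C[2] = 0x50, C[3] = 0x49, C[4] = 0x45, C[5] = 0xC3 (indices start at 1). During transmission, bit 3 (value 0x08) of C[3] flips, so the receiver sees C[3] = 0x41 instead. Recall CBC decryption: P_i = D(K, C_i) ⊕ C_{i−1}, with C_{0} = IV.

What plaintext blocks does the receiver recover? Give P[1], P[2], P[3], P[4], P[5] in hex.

Only C[3] changed, to 0x41. In CBC, a change in C_i garbles P_i and flips the same bit in P_{i+1}. Decrypting the received ciphertext:
P[1]: D(K, 0x44) = 0xC4; 0xC4 ⊕ 0xAC = 0x68.
P[2]: D(K, 0x50) = 0xD0; 0xD0 ⊕ 0x44 = 0x94.
P[3]: D(K, 0x41) = 0xC1; 0xC1 ⊕ 0x50 = 0x91.
P[4]: D(K, 0x45) = 0xC5; 0xC5 ⊕ 0x41 = 0x84.
P[5]: D(K, 0xC3) = 0x43; 0x43 ⊕ 0x45 = 0x06.
Blocks that differ from the original plaintext: P[3], P[4].

P[1] = 0x68, P[2] = 0x94, P[3] = 0x91, P[4] = 0x84, P[5] = 0x06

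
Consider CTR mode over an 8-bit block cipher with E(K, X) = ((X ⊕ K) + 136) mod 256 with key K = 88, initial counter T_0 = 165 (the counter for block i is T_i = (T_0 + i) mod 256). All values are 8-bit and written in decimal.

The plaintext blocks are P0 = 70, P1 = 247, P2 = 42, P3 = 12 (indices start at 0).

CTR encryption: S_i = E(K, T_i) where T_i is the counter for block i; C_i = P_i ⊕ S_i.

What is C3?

C3 = 116

C0: T = 165, S = E(K, T) = 133; 70 ⊕ 133 = 195.
C1: T = 166, S = E(K, T) = 134; 247 ⊕ 134 = 113.
C2: T = 167, S = E(K, T) = 135; 42 ⊕ 135 = 173.
C3: T = 168, S = E(K, T) = 120; 12 ⊕ 120 = 116.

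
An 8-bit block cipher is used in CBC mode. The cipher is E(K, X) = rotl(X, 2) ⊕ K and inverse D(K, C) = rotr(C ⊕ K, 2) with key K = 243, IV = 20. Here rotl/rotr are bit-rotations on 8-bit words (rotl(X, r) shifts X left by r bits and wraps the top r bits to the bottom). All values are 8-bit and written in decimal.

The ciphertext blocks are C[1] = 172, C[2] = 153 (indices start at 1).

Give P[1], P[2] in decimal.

CBC decryption: P_i = D(K, C_i) ⊕ C_{i−1}, with C_{0} = IV.
P[1]: D(K, 172) = 215; 215 ⊕ 20 = 195.
P[2]: D(K, 153) = 154; 154 ⊕ 172 = 54.

P[1] = 195, P[2] = 54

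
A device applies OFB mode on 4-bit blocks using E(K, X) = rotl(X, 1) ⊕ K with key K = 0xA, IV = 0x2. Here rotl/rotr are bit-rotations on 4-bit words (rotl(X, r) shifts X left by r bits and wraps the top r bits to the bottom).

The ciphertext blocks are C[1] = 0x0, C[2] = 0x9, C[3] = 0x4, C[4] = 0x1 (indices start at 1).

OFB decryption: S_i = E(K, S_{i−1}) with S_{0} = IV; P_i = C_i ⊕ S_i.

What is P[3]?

P[1]: S = E(K, 0x2) = 0xE; 0x0 ⊕ 0xE = 0xE.
P[2]: S = E(K, 0xE) = 0x7; 0x9 ⊕ 0x7 = 0xE.
P[3]: S = E(K, 0x7) = 0x4; 0x4 ⊕ 0x4 = 0x0.

P[3] = 0x0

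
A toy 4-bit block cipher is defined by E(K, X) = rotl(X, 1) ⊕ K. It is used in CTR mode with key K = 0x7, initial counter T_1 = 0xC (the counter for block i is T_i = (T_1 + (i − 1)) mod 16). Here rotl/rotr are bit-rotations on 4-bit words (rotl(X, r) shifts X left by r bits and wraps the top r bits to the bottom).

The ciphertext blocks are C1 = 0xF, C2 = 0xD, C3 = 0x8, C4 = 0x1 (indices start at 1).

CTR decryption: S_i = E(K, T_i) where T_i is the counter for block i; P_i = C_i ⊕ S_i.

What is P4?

P4 = 0x9

P4: T = 0xF, S = E(K, T) = 0x8; 0x1 ⊕ 0x8 = 0x9.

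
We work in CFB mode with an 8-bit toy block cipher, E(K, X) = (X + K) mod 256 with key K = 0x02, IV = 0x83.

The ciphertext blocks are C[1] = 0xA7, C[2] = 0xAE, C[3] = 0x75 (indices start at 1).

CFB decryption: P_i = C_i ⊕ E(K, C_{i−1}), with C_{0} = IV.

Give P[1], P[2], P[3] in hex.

P[1] = 0x22, P[2] = 0x07, P[3] = 0xC5

P[1]: E(K, 0x83) = 0x85; 0xA7 ⊕ 0x85 = 0x22.
P[2]: E(K, 0xA7) = 0xA9; 0xAE ⊕ 0xA9 = 0x07.
P[3]: E(K, 0xAE) = 0xB0; 0x75 ⊕ 0xB0 = 0xC5.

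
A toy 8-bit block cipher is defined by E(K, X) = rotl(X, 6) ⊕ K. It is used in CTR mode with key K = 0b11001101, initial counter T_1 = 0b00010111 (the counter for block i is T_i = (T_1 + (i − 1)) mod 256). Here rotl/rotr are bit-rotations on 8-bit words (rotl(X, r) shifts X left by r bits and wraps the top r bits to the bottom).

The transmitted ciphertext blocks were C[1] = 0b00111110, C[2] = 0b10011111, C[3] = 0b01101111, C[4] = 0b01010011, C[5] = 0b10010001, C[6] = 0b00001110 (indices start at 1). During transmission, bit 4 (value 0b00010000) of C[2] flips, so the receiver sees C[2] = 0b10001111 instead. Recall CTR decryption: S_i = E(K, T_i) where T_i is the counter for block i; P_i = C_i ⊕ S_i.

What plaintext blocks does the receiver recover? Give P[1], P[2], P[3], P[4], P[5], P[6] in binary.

P[1] = 0b00110110, P[2] = 0b01000100, P[3] = 0b11100100, P[4] = 0b00011000, P[5] = 0b10011010, P[6] = 0b11000100

Only C[2] changed, to 0b10001111. In CTR, a change in C_i flips the same bit in P_i only; the keystream is unaffected. Decrypting the received ciphertext:
P[1]: T = 0b00010111, S = E(K, T) = 0b00001000; 0b00111110 ⊕ 0b00001000 = 0b00110110.
P[2]: T = 0b00011000, S = E(K, T) = 0b11001011; 0b10001111 ⊕ 0b11001011 = 0b01000100.
P[3]: T = 0b00011001, S = E(K, T) = 0b10001011; 0b01101111 ⊕ 0b10001011 = 0b11100100.
P[4]: T = 0b00011010, S = E(K, T) = 0b01001011; 0b01010011 ⊕ 0b01001011 = 0b00011000.
P[5]: T = 0b00011011, S = E(K, T) = 0b00001011; 0b10010001 ⊕ 0b00001011 = 0b10011010.
P[6]: T = 0b00011100, S = E(K, T) = 0b11001010; 0b00001110 ⊕ 0b11001010 = 0b11000100.
Blocks that differ from the original plaintext: P[2].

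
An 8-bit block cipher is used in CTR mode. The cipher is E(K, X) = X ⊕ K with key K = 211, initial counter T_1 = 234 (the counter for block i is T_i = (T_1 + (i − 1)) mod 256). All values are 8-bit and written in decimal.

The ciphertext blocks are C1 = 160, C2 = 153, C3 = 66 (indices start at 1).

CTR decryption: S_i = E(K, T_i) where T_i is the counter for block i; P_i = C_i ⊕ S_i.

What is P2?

P2: T = 235, S = E(K, T) = 56; 153 ⊕ 56 = 161.

P2 = 161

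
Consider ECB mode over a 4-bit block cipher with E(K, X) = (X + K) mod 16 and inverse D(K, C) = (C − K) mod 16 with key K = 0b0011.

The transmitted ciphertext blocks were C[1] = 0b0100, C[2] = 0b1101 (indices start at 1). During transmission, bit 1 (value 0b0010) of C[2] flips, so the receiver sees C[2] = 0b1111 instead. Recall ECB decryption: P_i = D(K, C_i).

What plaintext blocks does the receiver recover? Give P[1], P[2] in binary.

Only C[2] changed, to 0b1111. In ECB, a change in C_i affects only P_i. Decrypting the received ciphertext:
P[1]: D(K, 0b0100) = 0b0001.
P[2]: D(K, 0b1111) = 0b1100.
Blocks that differ from the original plaintext: P[2].

P[1] = 0b0001, P[2] = 0b1100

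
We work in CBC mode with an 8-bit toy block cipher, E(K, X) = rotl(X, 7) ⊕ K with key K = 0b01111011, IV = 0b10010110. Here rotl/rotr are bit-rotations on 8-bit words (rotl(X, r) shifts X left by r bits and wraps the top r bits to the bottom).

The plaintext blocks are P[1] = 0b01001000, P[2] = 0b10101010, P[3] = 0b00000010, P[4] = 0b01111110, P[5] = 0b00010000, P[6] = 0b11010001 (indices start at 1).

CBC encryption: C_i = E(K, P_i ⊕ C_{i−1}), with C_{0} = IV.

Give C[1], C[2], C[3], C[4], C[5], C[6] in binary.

C[1]: P[1] ⊕ 0b10010110 = 0b11011110; E(K, 0b11011110) = 0b00010100.
C[2]: P[2] ⊕ 0b00010100 = 0b10111110; E(K, 0b10111110) = 0b00100100.
C[3]: P[3] ⊕ 0b00100100 = 0b00100110; E(K, 0b00100110) = 0b01101000.
C[4]: P[4] ⊕ 0b01101000 = 0b00010110; E(K, 0b00010110) = 0b01110000.
C[5]: P[5] ⊕ 0b01110000 = 0b01100000; E(K, 0b01100000) = 0b01001011.
C[6]: P[6] ⊕ 0b01001011 = 0b10011010; E(K, 0b10011010) = 0b00110110.

C[1] = 0b00010100, C[2] = 0b00100100, C[3] = 0b01101000, C[4] = 0b01110000, C[5] = 0b01001011, C[6] = 0b00110110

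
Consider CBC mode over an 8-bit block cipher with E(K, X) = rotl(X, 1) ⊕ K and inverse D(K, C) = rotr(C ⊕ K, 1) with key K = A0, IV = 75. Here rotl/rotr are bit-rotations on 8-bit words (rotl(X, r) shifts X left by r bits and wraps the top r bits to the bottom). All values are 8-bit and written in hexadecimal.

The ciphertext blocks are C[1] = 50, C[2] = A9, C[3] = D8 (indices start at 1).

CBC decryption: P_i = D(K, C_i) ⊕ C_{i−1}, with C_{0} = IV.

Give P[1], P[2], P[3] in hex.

P[1] = 0D, P[2] = D4, P[3] = 95

P[1]: D(K, 50) = 78; 78 ⊕ 75 = 0D.
P[2]: D(K, A9) = 84; 84 ⊕ 50 = D4.
P[3]: D(K, D8) = 3C; 3C ⊕ A9 = 95.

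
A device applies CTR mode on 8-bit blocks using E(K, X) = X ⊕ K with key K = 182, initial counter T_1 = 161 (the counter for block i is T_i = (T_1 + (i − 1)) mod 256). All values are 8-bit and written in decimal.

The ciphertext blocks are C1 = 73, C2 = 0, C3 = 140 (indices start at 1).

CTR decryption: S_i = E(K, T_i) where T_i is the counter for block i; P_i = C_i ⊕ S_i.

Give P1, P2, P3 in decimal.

P1: T = 161, S = E(K, T) = 23; 73 ⊕ 23 = 94.
P2: T = 162, S = E(K, T) = 20; 0 ⊕ 20 = 20.
P3: T = 163, S = E(K, T) = 21; 140 ⊕ 21 = 153.

P1 = 94, P2 = 20, P3 = 153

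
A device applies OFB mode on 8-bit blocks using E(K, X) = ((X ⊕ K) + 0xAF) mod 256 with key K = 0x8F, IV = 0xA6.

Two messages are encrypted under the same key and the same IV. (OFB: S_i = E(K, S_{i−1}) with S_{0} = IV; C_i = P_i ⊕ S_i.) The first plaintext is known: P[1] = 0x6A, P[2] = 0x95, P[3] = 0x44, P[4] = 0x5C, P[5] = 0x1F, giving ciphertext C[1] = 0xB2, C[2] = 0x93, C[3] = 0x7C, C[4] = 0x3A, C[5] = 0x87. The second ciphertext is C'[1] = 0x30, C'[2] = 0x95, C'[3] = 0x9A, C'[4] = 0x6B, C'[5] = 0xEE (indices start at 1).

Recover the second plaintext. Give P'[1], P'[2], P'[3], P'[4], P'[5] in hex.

In OFB with a reused IV, both messages share the same keystream S_i, so C_i ⊕ C'_i = P_i ⊕ P'_i and thus P'_i = P_i ⊕ C_i ⊕ C'_i.
P'[1]: 0x6A ⊕ 0xB2 ⊕ 0x30 = 0xE8.
P'[2]: 0x95 ⊕ 0x93 ⊕ 0x95 = 0x93.
P'[3]: 0x44 ⊕ 0x7C ⊕ 0x9A = 0xA2.
P'[4]: 0x5C ⊕ 0x3A ⊕ 0x6B = 0x0D.
P'[5]: 0x1F ⊕ 0x87 ⊕ 0xEE = 0x76.

P'[1] = 0xE8, P'[2] = 0x93, P'[3] = 0xA2, P'[4] = 0x0D, P'[5] = 0x76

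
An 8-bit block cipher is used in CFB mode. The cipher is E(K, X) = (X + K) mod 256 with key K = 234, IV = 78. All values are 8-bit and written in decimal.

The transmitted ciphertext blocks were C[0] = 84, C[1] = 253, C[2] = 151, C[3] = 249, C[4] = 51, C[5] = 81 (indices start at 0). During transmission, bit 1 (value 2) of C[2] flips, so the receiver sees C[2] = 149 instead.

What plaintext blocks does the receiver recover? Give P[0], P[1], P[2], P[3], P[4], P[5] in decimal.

P[0] = 108, P[1] = 195, P[2] = 114, P[3] = 134, P[4] = 208, P[5] = 76

CFB decryption: P_i = C_i ⊕ E(K, C_{i−1}), with C_{−1} = IV.
Only C[2] changed, to 149. In CFB, a change in C_i flips the same bit in P_i and garbles P_{i+1}. Decrypting the received ciphertext:
P[0]: E(K, 78) = 56; 84 ⊕ 56 = 108.
P[1]: E(K, 84) = 62; 253 ⊕ 62 = 195.
P[2]: E(K, 253) = 231; 149 ⊕ 231 = 114.
P[3]: E(K, 149) = 127; 249 ⊕ 127 = 134.
P[4]: E(K, 249) = 227; 51 ⊕ 227 = 208.
P[5]: E(K, 51) = 29; 81 ⊕ 29 = 76.
Blocks that differ from the original plaintext: P[2], P[3].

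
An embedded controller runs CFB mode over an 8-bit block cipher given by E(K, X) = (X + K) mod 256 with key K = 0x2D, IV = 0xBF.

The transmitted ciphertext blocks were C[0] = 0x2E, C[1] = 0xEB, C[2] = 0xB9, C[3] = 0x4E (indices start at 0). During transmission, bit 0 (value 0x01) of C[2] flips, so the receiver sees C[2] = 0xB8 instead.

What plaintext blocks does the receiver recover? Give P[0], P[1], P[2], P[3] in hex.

P[0] = 0xC2, P[1] = 0xB0, P[2] = 0xA0, P[3] = 0xAB

CFB decryption: P_i = C_i ⊕ E(K, C_{i−1}), with C_{−1} = IV.
Only C[2] changed, to 0xB8. In CFB, a change in C_i flips the same bit in P_i and garbles P_{i+1}. Decrypting the received ciphertext:
P[0]: E(K, 0xBF) = 0xEC; 0x2E ⊕ 0xEC = 0xC2.
P[1]: E(K, 0x2E) = 0x5B; 0xEB ⊕ 0x5B = 0xB0.
P[2]: E(K, 0xEB) = 0x18; 0xB8 ⊕ 0x18 = 0xA0.
P[3]: E(K, 0xB8) = 0xE5; 0x4E ⊕ 0xE5 = 0xAB.
Blocks that differ from the original plaintext: P[2], P[3].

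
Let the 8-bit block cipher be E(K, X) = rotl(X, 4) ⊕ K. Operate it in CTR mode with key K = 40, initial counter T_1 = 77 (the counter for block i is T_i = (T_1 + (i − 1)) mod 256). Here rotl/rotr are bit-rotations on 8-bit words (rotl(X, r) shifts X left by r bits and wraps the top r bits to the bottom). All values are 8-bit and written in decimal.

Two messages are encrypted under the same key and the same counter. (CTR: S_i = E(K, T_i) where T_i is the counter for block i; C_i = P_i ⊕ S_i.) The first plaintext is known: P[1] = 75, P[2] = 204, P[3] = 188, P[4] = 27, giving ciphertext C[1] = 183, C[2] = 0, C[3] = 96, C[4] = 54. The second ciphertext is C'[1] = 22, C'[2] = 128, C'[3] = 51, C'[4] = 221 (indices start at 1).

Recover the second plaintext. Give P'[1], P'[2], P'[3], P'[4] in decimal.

In CTR with a reused counter, both messages share the same keystream S_i, so C_i ⊕ C'_i = P_i ⊕ P'_i and thus P'_i = P_i ⊕ C_i ⊕ C'_i.
P'[1]: 75 ⊕ 183 ⊕ 22 = 234.
P'[2]: 204 ⊕ 0 ⊕ 128 = 76.
P'[3]: 188 ⊕ 96 ⊕ 51 = 239.
P'[4]: 27 ⊕ 54 ⊕ 221 = 240.

P'[1] = 234, P'[2] = 76, P'[3] = 239, P'[4] = 240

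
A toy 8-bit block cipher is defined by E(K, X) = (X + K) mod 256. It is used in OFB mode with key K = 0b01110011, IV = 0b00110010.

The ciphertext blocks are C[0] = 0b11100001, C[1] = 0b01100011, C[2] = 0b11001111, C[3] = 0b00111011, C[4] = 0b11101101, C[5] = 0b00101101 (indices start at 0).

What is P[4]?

OFB decryption: S_i = E(K, S_{i−1}) with S_{−1} = IV; P_i = C_i ⊕ S_i.
P[0]: S = E(K, 0b00110010) = 0b10100101; 0b11100001 ⊕ 0b10100101 = 0b01000100.
P[1]: S = E(K, 0b10100101) = 0b00011000; 0b01100011 ⊕ 0b00011000 = 0b01111011.
P[2]: S = E(K, 0b00011000) = 0b10001011; 0b11001111 ⊕ 0b10001011 = 0b01000100.
P[3]: S = E(K, 0b10001011) = 0b11111110; 0b00111011 ⊕ 0b11111110 = 0b11000101.
P[4]: S = E(K, 0b11111110) = 0b01110001; 0b11101101 ⊕ 0b01110001 = 0b10011100.

P[4] = 0b10011100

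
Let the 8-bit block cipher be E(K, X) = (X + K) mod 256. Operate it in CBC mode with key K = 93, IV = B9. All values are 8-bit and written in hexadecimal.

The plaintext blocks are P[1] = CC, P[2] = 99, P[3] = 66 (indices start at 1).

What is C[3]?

C[3] = D5

CBC encryption: C_i = E(K, P_i ⊕ C_{i−1}), with C_{0} = IV.
C[1]: P[1] ⊕ B9 = 75; E(K, 75) = 08.
C[2]: P[2] ⊕ 08 = 91; E(K, 91) = 24.
C[3]: P[3] ⊕ 24 = 42; E(K, 42) = D5.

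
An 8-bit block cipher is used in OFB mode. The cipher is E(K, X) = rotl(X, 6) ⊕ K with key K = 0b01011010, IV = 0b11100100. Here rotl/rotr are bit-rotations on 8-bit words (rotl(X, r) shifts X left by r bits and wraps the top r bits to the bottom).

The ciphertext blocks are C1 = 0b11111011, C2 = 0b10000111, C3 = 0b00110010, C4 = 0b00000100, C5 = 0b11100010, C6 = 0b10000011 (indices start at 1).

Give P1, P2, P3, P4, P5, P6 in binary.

P1 = 0b10011000, P2 = 0b00000101, P3 = 0b11001000, P4 = 0b11100000, P5 = 0b10000001, P6 = 0b00000001

OFB decryption: S_i = E(K, S_{i−1}) with S_{0} = IV; P_i = C_i ⊕ S_i.
P1: S = E(K, 0b11100100) = 0b01100011; 0b11111011 ⊕ 0b01100011 = 0b10011000.
P2: S = E(K, 0b01100011) = 0b10000010; 0b10000111 ⊕ 0b10000010 = 0b00000101.
P3: S = E(K, 0b10000010) = 0b11111010; 0b00110010 ⊕ 0b11111010 = 0b11001000.
P4: S = E(K, 0b11111010) = 0b11100100; 0b00000100 ⊕ 0b11100100 = 0b11100000.
P5: S = E(K, 0b11100100) = 0b01100011; 0b11100010 ⊕ 0b01100011 = 0b10000001.
P6: S = E(K, 0b01100011) = 0b10000010; 0b10000011 ⊕ 0b10000010 = 0b00000001.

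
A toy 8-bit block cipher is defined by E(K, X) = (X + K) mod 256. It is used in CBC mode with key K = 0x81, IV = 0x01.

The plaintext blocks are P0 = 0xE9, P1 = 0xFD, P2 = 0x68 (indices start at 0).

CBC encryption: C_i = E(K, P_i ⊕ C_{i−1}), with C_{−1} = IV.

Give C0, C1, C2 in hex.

C0 = 0x69, C1 = 0x15, C2 = 0xFE

C0: P0 ⊕ 0x01 = 0xE8; E(K, 0xE8) = 0x69.
C1: P1 ⊕ 0x69 = 0x94; E(K, 0x94) = 0x15.
C2: P2 ⊕ 0x15 = 0x7D; E(K, 0x7D) = 0xFE.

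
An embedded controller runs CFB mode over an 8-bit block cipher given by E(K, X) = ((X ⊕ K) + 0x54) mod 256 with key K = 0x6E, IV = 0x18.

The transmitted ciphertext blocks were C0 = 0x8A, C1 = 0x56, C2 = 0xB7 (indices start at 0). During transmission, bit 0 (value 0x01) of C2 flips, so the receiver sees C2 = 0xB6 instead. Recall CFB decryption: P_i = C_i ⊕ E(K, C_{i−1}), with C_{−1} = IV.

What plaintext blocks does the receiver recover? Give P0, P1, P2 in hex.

P0 = 0x40, P1 = 0x6E, P2 = 0x3A

Only C2 changed, to 0xB6. In CFB, a change in C_i flips the same bit in P_i and garbles P_{i+1}. Decrypting the received ciphertext:
P0: E(K, 0x18) = 0xCA; 0x8A ⊕ 0xCA = 0x40.
P1: E(K, 0x8A) = 0x38; 0x56 ⊕ 0x38 = 0x6E.
P2: E(K, 0x56) = 0x8C; 0xB6 ⊕ 0x8C = 0x3A.
Blocks that differ from the original plaintext: P2.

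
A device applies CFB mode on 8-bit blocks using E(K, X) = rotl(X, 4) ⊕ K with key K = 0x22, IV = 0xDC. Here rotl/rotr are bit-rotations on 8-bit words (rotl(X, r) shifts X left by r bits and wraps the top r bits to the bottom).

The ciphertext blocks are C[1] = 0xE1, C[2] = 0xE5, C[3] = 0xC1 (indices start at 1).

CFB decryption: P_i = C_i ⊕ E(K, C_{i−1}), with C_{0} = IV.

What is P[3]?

P[3] = 0xBD

P[3]: E(K, 0xE5) = 0x7C; 0xC1 ⊕ 0x7C = 0xBD.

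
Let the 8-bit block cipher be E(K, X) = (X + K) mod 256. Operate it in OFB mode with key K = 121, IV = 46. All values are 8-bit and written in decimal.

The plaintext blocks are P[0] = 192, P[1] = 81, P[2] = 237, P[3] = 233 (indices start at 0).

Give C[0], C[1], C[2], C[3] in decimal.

OFB encryption: S_i = E(K, S_{i−1}) with S_{−1} = IV; C_i = P_i ⊕ S_i.
C[0]: S = E(K, 46) = 167; 192 ⊕ 167 = 103.
C[1]: S = E(K, 167) = 32; 81 ⊕ 32 = 113.
C[2]: S = E(K, 32) = 153; 237 ⊕ 153 = 116.
C[3]: S = E(K, 153) = 18; 233 ⊕ 18 = 251.

C[0] = 103, C[1] = 113, C[2] = 116, C[3] = 251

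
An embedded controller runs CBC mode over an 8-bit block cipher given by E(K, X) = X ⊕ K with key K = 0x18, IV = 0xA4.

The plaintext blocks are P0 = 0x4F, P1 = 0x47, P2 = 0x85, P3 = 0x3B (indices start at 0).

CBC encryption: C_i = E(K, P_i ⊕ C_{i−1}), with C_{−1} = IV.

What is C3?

C0: P0 ⊕ 0xA4 = 0xEB; E(K, 0xEB) = 0xF3.
C1: P1 ⊕ 0xF3 = 0xB4; E(K, 0xB4) = 0xAC.
C2: P2 ⊕ 0xAC = 0x29; E(K, 0x29) = 0x31.
C3: P3 ⊕ 0x31 = 0x0A; E(K, 0x0A) = 0x12.

C3 = 0x12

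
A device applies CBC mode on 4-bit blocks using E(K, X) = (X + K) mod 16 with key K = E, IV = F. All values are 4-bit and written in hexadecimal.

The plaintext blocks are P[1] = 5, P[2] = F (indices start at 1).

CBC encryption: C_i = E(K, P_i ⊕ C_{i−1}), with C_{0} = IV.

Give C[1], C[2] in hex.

C[1]: P[1] ⊕ F = A; E(K, A) = 8.
C[2]: P[2] ⊕ 8 = 7; E(K, 7) = 5.

C[1] = 8, C[2] = 5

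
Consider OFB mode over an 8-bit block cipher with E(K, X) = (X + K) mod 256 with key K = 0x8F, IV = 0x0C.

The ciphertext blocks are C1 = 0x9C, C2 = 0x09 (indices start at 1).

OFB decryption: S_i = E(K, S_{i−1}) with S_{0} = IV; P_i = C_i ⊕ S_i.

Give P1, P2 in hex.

P1 = 0x07, P2 = 0x23

P1: S = E(K, 0x0C) = 0x9B; 0x9C ⊕ 0x9B = 0x07.
P2: S = E(K, 0x9B) = 0x2A; 0x09 ⊕ 0x2A = 0x23.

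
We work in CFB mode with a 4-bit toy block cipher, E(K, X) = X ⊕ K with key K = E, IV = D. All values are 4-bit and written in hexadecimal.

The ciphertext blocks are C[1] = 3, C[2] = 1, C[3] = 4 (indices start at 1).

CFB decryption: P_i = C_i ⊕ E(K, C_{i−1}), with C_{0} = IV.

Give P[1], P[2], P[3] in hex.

P[1]: E(K, D) = 3; 3 ⊕ 3 = 0.
P[2]: E(K, 3) = D; 1 ⊕ D = C.
P[3]: E(K, 1) = F; 4 ⊕ F = B.

P[1] = 0, P[2] = C, P[3] = B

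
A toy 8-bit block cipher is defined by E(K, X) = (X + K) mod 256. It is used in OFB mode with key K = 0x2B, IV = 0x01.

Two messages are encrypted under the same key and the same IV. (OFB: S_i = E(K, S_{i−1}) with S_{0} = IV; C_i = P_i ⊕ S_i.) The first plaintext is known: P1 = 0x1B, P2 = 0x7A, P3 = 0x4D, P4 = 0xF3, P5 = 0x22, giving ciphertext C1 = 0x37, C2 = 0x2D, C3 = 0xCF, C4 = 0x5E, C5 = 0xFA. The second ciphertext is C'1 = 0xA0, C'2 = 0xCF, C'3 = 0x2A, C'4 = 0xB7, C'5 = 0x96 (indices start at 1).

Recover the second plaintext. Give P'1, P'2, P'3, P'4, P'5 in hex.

P'1 = 0x8C, P'2 = 0x98, P'3 = 0xA8, P'4 = 0x1A, P'5 = 0x4E

In OFB with a reused IV, both messages share the same keystream S_i, so C_i ⊕ C'_i = P_i ⊕ P'_i and thus P'_i = P_i ⊕ C_i ⊕ C'_i.
P'1: 0x1B ⊕ 0x37 ⊕ 0xA0 = 0x8C.
P'2: 0x7A ⊕ 0x2D ⊕ 0xCF = 0x98.
P'3: 0x4D ⊕ 0xCF ⊕ 0x2A = 0xA8.
P'4: 0xF3 ⊕ 0x5E ⊕ 0xB7 = 0x1A.
P'5: 0x22 ⊕ 0xFA ⊕ 0x96 = 0x4E.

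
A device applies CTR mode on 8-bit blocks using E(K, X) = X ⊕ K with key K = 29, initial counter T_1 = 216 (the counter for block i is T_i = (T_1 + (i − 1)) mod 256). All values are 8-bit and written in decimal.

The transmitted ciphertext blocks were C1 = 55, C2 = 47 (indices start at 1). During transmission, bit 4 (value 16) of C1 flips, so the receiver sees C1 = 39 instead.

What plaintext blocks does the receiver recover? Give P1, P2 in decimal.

CTR decryption: S_i = E(K, T_i) where T_i is the counter for block i; P_i = C_i ⊕ S_i.
Only C1 changed, to 39. In CTR, a change in C_i flips the same bit in P_i only; the keystream is unaffected. Decrypting the received ciphertext:
P1: T = 216, S = E(K, T) = 197; 39 ⊕ 197 = 226.
P2: T = 217, S = E(K, T) = 196; 47 ⊕ 196 = 235.
Blocks that differ from the original plaintext: P1.

P1 = 226, P2 = 235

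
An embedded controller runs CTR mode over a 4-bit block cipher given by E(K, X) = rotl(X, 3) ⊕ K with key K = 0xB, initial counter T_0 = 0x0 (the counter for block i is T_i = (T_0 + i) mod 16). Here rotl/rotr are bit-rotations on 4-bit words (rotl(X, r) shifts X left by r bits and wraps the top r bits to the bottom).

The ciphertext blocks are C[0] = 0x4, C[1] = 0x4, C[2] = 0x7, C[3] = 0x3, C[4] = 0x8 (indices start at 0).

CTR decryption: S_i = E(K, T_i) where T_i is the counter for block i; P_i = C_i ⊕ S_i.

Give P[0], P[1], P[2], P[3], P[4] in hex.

P[0]: T = 0x0, S = E(K, T) = 0xB; 0x4 ⊕ 0xB = 0xF.
P[1]: T = 0x1, S = E(K, T) = 0x3; 0x4 ⊕ 0x3 = 0x7.
P[2]: T = 0x2, S = E(K, T) = 0xA; 0x7 ⊕ 0xA = 0xD.
P[3]: T = 0x3, S = E(K, T) = 0x2; 0x3 ⊕ 0x2 = 0x1.
P[4]: T = 0x4, S = E(K, T) = 0x9; 0x8 ⊕ 0x9 = 0x1.

P[0] = 0xF, P[1] = 0x7, P[2] = 0xD, P[3] = 0x1, P[4] = 0x1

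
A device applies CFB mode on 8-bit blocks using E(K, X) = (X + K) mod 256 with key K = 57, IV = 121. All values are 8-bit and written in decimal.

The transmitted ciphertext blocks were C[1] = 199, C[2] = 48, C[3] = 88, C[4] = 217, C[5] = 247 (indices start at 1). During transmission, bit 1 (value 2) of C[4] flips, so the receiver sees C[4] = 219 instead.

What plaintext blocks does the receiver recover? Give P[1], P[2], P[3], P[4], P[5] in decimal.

CFB decryption: P_i = C_i ⊕ E(K, C_{i−1}), with C_{0} = IV.
Only C[4] changed, to 219. In CFB, a change in C_i flips the same bit in P_i and garbles P_{i+1}. Decrypting the received ciphertext:
P[1]: E(K, 121) = 178; 199 ⊕ 178 = 117.
P[2]: E(K, 199) = 0; 48 ⊕ 0 = 48.
P[3]: E(K, 48) = 105; 88 ⊕ 105 = 49.
P[4]: E(K, 88) = 145; 219 ⊕ 145 = 74.
P[5]: E(K, 219) = 20; 247 ⊕ 20 = 227.
Blocks that differ from the original plaintext: P[4], P[5].

P[1] = 117, P[2] = 48, P[3] = 49, P[4] = 74, P[5] = 227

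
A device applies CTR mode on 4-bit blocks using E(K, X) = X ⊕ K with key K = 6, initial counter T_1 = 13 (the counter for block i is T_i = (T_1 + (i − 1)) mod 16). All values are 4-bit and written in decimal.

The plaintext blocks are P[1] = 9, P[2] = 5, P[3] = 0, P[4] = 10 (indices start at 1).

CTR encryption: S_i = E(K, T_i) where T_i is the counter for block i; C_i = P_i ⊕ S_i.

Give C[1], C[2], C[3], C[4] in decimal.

C[1]: T = 13, S = E(K, T) = 11; 9 ⊕ 11 = 2.
C[2]: T = 14, S = E(K, T) = 8; 5 ⊕ 8 = 13.
C[3]: T = 15, S = E(K, T) = 9; 0 ⊕ 9 = 9.
C[4]: T = 0, S = E(K, T) = 6; 10 ⊕ 6 = 12.

C[1] = 2, C[2] = 13, C[3] = 9, C[4] = 12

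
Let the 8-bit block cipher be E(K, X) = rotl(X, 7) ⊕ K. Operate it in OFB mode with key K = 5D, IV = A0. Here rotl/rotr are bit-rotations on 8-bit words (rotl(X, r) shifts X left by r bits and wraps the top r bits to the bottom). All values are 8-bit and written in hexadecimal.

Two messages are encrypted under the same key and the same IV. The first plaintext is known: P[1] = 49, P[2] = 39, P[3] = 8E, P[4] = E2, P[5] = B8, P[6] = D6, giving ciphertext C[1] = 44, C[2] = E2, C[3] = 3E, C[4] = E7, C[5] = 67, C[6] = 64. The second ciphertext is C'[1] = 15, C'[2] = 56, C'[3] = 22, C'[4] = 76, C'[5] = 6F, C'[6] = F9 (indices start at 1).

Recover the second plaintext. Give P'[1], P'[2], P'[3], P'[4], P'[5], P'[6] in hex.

P'[1] = 18, P'[2] = 8D, P'[3] = 92, P'[4] = 73, P'[5] = B0, P'[6] = 4B

In OFB with a reused IV, both messages share the same keystream S_i, so C_i ⊕ C'_i = P_i ⊕ P'_i and thus P'_i = P_i ⊕ C_i ⊕ C'_i.
P'[1]: 49 ⊕ 44 ⊕ 15 = 18.
P'[2]: 39 ⊕ E2 ⊕ 56 = 8D.
P'[3]: 8E ⊕ 3E ⊕ 22 = 92.
P'[4]: E2 ⊕ E7 ⊕ 76 = 73.
P'[5]: B8 ⊕ 67 ⊕ 6F = B0.
P'[6]: D6 ⊕ 64 ⊕ F9 = 4B.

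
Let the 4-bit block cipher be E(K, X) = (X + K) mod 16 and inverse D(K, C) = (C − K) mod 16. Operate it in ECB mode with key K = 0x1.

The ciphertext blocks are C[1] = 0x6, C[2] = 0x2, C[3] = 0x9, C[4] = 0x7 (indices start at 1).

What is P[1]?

ECB decryption: P_i = D(K, C_i).
P[1]: D(K, 0x6) = 0x5.

P[1] = 0x5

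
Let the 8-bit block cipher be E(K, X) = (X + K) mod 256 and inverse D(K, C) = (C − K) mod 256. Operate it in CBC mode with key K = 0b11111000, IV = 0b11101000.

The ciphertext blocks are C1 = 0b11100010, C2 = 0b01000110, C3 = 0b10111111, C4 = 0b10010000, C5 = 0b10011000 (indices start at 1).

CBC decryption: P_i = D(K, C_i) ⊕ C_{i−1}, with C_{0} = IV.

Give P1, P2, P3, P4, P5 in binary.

P1 = 0b00000010, P2 = 0b10101100, P3 = 0b10000001, P4 = 0b00100111, P5 = 0b00110000

P1: D(K, 0b11100010) = 0b11101010; 0b11101010 ⊕ 0b11101000 = 0b00000010.
P2: D(K, 0b01000110) = 0b01001110; 0b01001110 ⊕ 0b11100010 = 0b10101100.
P3: D(K, 0b10111111) = 0b11000111; 0b11000111 ⊕ 0b01000110 = 0b10000001.
P4: D(K, 0b10010000) = 0b10011000; 0b10011000 ⊕ 0b10111111 = 0b00100111.
P5: D(K, 0b10011000) = 0b10100000; 0b10100000 ⊕ 0b10010000 = 0b00110000.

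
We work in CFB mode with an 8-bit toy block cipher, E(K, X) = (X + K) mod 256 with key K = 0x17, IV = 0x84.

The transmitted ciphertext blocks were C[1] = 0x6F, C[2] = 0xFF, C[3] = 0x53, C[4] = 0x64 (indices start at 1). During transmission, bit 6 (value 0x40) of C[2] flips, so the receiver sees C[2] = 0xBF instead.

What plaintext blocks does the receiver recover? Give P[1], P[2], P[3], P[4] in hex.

CFB decryption: P_i = C_i ⊕ E(K, C_{i−1}), with C_{0} = IV.
Only C[2] changed, to 0xBF. In CFB, a change in C_i flips the same bit in P_i and garbles P_{i+1}. Decrypting the received ciphertext:
P[1]: E(K, 0x84) = 0x9B; 0x6F ⊕ 0x9B = 0xF4.
P[2]: E(K, 0x6F) = 0x86; 0xBF ⊕ 0x86 = 0x39.
P[3]: E(K, 0xBF) = 0xD6; 0x53 ⊕ 0xD6 = 0x85.
P[4]: E(K, 0x53) = 0x6A; 0x64 ⊕ 0x6A = 0x0E.
Blocks that differ from the original plaintext: P[2], P[3].

P[1] = 0xF4, P[2] = 0x39, P[3] = 0x85, P[4] = 0x0E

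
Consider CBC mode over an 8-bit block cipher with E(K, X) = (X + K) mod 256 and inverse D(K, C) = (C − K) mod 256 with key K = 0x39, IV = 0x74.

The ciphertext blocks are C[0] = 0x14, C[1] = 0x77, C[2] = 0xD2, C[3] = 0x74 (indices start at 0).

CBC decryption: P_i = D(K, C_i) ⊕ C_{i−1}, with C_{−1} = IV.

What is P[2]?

P[2] = 0xEE

P[2]: D(K, 0xD2) = 0x99; 0x99 ⊕ 0x77 = 0xEE.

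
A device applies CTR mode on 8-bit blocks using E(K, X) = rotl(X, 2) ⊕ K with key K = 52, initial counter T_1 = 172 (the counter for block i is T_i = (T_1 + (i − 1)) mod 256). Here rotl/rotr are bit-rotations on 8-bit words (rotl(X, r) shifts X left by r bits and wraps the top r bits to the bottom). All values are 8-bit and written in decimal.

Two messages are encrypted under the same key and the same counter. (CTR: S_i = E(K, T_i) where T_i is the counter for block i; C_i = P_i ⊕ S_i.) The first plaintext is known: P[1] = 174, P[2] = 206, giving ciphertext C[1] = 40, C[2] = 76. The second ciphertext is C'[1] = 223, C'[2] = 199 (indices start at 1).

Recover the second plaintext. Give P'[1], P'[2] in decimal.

In CTR with a reused counter, both messages share the same keystream S_i, so C_i ⊕ C'_i = P_i ⊕ P'_i and thus P'_i = P_i ⊕ C_i ⊕ C'_i.
P'[1]: 174 ⊕ 40 ⊕ 223 = 89.
P'[2]: 206 ⊕ 76 ⊕ 199 = 69.

P'[1] = 89, P'[2] = 69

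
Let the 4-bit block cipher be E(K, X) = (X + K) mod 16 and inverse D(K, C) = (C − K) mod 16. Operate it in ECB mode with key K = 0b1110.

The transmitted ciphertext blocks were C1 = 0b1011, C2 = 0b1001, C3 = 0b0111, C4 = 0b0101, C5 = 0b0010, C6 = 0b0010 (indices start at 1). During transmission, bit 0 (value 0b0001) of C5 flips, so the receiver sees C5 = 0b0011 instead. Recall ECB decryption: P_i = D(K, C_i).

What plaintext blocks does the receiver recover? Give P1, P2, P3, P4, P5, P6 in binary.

Only C5 changed, to 0b0011. In ECB, a change in C_i affects only P_i. Decrypting the received ciphertext:
P1: D(K, 0b1011) = 0b1101.
P2: D(K, 0b1001) = 0b1011.
P3: D(K, 0b0111) = 0b1001.
P4: D(K, 0b0101) = 0b0111.
P5: D(K, 0b0011) = 0b0101.
P6: D(K, 0b0010) = 0b0100.
Blocks that differ from the original plaintext: P5.

P1 = 0b1101, P2 = 0b1011, P3 = 0b1001, P4 = 0b0111, P5 = 0b0101, P6 = 0b0100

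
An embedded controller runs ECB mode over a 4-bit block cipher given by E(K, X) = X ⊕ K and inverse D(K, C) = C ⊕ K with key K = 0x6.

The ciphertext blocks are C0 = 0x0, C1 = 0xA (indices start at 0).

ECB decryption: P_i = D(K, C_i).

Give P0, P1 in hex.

P0 = 0x6, P1 = 0xC

P0: D(K, 0x0) = 0x6.
P1: D(K, 0xA) = 0xC.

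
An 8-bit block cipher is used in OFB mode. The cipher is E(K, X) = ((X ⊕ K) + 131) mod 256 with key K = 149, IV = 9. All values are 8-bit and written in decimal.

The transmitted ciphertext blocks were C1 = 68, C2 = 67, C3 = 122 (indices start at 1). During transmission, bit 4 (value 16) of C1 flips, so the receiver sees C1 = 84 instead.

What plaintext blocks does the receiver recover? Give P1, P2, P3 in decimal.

OFB decryption: S_i = E(K, S_{i−1}) with S_{0} = IV; P_i = C_i ⊕ S_i.
Only C1 changed, to 84. In OFB, a change in C_i flips the same bit in P_i only; the keystream is unaffected. Decrypting the received ciphertext:
P1: S = E(K, 9) = 31; 84 ⊕ 31 = 75.
P2: S = E(K, 31) = 13; 67 ⊕ 13 = 78.
P3: S = E(K, 13) = 27; 122 ⊕ 27 = 97.
Blocks that differ from the original plaintext: P1.

P1 = 75, P2 = 78, P3 = 97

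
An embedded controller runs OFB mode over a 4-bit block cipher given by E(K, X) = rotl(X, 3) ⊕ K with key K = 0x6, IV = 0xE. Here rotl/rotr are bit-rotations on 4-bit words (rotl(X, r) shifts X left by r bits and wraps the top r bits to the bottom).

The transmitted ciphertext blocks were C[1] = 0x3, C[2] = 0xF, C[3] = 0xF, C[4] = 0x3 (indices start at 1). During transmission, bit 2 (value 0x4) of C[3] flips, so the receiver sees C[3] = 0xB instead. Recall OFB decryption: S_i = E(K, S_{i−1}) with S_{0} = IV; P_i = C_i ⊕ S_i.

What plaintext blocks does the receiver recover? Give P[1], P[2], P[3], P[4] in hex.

P[1] = 0x2, P[2] = 0x1, P[3] = 0xA, P[4] = 0xD

Only C[3] changed, to 0xB. In OFB, a change in C_i flips the same bit in P_i only; the keystream is unaffected. Decrypting the received ciphertext:
P[1]: S = E(K, 0xE) = 0x1; 0x3 ⊕ 0x1 = 0x2.
P[2]: S = E(K, 0x1) = 0xE; 0xF ⊕ 0xE = 0x1.
P[3]: S = E(K, 0xE) = 0x1; 0xB ⊕ 0x1 = 0xA.
P[4]: S = E(K, 0x1) = 0xE; 0x3 ⊕ 0xE = 0xD.
Blocks that differ from the original plaintext: P[3].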